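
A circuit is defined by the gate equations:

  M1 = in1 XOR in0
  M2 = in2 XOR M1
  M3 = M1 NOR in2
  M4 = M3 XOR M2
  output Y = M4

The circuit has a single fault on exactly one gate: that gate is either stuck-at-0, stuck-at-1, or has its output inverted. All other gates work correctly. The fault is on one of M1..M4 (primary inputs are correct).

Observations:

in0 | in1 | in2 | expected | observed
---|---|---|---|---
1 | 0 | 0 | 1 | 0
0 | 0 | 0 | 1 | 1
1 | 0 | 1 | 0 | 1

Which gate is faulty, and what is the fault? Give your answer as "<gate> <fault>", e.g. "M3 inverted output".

M3 stuck-at-1

Fault-free values for test 1 (in0=1, in1=0, in2=0): M1=1, M2=1, M3=0, M4=1, giving Y=1. Observed 0.
Test 1: faults giving observed 0 are {M2 stuck-at-0, M2 inverted output, M3 stuck-at-1, M3 inverted output, M4 stuck-at-0, M4 inverted output}.
Test 2 (in0=0, in1=0, in2=0): fault-free M1=0, M2=0, M3=1, M4=1 → 1; observed 1. Eliminates M2 inverted output, M3 inverted output, M4 stuck-at-0, M4 inverted output.
Test 3 (in0=1, in1=0, in2=1): fault-free M1=1, M2=0, M3=0, M4=0 → 0; observed 1. Eliminates M2 stuck-at-0.
Only M3 stuck-at-1 is consistent with every test.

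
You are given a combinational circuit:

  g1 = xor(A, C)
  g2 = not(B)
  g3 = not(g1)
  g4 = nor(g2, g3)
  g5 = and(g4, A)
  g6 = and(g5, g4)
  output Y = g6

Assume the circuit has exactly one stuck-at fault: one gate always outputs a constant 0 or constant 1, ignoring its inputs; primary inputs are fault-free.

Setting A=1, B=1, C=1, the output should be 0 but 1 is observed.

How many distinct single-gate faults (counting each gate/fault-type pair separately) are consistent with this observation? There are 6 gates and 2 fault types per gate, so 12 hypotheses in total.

Fault-free: g1=0, g2=0, g3=1, g4=0, g5=0, g6=0 → 0. Observed 1.
  g1 stuck-at-0: output 0 ✗
  g1 stuck-at-1: output 1 ✓
  g2 stuck-at-0: output 0 ✗
  g2 stuck-at-1: output 0 ✗
  g3 stuck-at-0: output 1 ✓
  g3 stuck-at-1: output 0 ✗
  g4 stuck-at-0: output 0 ✗
  g4 stuck-at-1: output 1 ✓
  g5 stuck-at-0: output 0 ✗
  g5 stuck-at-1: output 0 ✗
  g6 stuck-at-0: output 0 ✗
  g6 stuck-at-1: output 1 ✓
Consistent faults: {g1 stuck-at-1, g3 stuck-at-0, g4 stuck-at-1, g6 stuck-at-1} — 4 in all.

4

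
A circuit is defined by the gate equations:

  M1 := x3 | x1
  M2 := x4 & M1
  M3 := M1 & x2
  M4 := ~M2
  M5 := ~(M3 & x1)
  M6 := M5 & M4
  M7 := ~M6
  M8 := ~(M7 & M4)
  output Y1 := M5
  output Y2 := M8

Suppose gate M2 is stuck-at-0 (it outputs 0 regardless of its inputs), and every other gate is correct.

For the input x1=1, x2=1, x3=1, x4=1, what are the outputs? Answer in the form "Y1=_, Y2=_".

Propagate with M2 forced: M1=1, M2=0 [stuck-at-0], M3=1, M4=1, M5=0, M6=0, M7=1, M8=0.
So the outputs are Y1=0, Y2=0. (Without the fault they would be Y1=0, Y2=1.)

Y1=0, Y2=0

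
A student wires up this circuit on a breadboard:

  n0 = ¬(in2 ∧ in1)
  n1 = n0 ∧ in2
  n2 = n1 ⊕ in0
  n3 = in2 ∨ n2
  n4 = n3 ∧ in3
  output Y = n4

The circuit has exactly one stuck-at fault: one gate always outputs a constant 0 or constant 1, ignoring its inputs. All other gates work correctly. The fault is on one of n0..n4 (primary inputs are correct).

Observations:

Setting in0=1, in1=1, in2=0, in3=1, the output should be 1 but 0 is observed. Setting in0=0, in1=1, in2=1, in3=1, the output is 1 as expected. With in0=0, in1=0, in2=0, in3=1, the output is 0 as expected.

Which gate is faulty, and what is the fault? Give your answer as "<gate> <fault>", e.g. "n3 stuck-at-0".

n2 stuck-at-0

Fault-free values for test 1 (in0=1, in1=1, in2=0, in3=1): n0=1, n1=0, n2=1, n3=1, n4=1, giving Y=1. Observed 0.
Test 1: faults giving observed 0 are {n1 stuck-at-1, n2 stuck-at-0, n3 stuck-at-0, n4 stuck-at-0}.
Test 2 (in0=0, in1=1, in2=1, in3=1): fault-free n0=0, n1=0, n2=0, n3=1, n4=1 → 1; observed 1. Eliminates n3 stuck-at-0, n4 stuck-at-0.
Test 3 (in0=0, in1=0, in2=0, in3=1): fault-free n0=1, n1=0, n2=0, n3=0, n4=0 → 0; observed 0. Eliminates n1 stuck-at-1.
Only n2 stuck-at-0 is consistent with every test.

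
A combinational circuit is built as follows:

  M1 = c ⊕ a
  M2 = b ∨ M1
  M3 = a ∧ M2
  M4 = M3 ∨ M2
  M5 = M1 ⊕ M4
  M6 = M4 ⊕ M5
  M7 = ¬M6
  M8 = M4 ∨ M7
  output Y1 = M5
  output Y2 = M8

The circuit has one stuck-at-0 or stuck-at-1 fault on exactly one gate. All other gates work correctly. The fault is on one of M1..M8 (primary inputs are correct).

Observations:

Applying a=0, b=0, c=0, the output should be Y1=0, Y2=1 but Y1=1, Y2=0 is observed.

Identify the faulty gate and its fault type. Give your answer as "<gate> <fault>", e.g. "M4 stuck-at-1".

M5 stuck-at-1

Fault-free values for test 1 (a=0, b=0, c=0): M1=0, M2=0, M3=0, M4=0, M5=0, M6=0, M7=1, M8=1, giving Y1=0, Y2=1. Observed Y1=1, Y2=0.
Test 1: faults giving observed Y1=1, Y2=0 are {M5 stuck-at-1}.
Only M5 stuck-at-1 is consistent with every test.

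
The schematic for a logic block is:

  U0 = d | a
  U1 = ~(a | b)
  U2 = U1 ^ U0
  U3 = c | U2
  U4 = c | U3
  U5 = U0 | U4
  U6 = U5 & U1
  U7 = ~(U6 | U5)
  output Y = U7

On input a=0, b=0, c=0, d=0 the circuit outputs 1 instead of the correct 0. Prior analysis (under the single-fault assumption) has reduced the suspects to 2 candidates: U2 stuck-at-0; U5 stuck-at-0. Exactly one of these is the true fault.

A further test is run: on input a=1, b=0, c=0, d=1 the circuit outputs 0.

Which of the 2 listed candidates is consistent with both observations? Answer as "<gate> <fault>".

U2 stuck-at-0

Evaluate each candidate on input a=1, b=0, c=0, d=1:
  U2 stuck-at-0: U0=1, U1=0, U2=0 [stuck-at-0], U3=0, U4=0, U5=1, U6=0, U7=0 → 0 — matches
  U5 stuck-at-0: U0=1, U1=0, U2=1, U3=1, U4=1, U5=0 [stuck-at-0], U6=0, U7=1 → 1 — eliminated
Only U2 stuck-at-0 reproduces the observed 0.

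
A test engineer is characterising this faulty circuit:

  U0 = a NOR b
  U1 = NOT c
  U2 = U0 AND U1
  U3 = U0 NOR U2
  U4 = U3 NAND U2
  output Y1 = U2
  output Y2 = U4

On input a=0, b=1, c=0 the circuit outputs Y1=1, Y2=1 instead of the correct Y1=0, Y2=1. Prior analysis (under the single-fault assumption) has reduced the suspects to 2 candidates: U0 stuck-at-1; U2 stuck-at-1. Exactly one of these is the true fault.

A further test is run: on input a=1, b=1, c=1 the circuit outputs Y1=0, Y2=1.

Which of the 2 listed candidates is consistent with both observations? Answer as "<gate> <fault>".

U0 stuck-at-1

Evaluate each candidate on input a=1, b=1, c=1:
  U0 stuck-at-1: U0=1 [stuck-at-1], U1=0, U2=0, U3=0, U4=1 → Y1=0, Y2=1 — matches
  U2 stuck-at-1: U0=0, U1=0, U2=1 [stuck-at-1], U3=0, U4=1 → Y1=1, Y2=1 — eliminated
Only U0 stuck-at-1 reproduces the observed Y1=0, Y2=1.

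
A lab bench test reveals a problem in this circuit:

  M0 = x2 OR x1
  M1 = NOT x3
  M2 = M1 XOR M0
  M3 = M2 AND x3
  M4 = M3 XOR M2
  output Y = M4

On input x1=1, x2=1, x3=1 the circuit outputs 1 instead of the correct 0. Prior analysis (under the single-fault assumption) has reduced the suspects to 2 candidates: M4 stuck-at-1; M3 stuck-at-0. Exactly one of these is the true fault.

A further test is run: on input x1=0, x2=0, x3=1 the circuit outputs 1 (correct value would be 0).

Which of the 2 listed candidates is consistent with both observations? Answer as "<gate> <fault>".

M4 stuck-at-1

Evaluate each candidate on input x1=0, x2=0, x3=1:
  M4 stuck-at-1: M0=0, M1=0, M2=0, M3=0, M4=1 [stuck-at-1] → 1 — matches
  M3 stuck-at-0: M0=0, M1=0, M2=0, M3=0 [stuck-at-0], M4=0 → 0 — eliminated
Only M4 stuck-at-1 reproduces the observed 1.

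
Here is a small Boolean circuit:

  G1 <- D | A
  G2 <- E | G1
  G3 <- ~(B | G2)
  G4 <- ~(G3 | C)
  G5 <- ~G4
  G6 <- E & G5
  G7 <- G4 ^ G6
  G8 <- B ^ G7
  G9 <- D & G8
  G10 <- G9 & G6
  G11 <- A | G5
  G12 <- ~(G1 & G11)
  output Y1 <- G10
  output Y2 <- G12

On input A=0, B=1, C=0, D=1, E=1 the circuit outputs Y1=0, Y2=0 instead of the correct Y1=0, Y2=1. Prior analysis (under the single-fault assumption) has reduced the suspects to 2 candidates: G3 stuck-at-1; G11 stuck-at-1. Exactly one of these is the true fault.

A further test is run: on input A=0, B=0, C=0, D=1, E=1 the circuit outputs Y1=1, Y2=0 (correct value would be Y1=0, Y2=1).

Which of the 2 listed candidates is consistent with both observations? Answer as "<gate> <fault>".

Evaluate each candidate on input A=0, B=0, C=0, D=1, E=1:
  G3 stuck-at-1: G1=1, G2=1, G3=1 [stuck-at-1], G4=0, G5=1, G6=1, G7=1, G8=1, G9=1, G10=1, G11=1, G12=0 → Y1=1, Y2=0 — matches
  G11 stuck-at-1: G1=1, G2=1, G3=0, G4=1, G5=0, G6=0, G7=1, G8=1, G9=1, G10=0, G11=1 [stuck-at-1], G12=0 → Y1=0, Y2=0 — eliminated
Only G3 stuck-at-1 reproduces the observed Y1=1, Y2=0.

G3 stuck-at-1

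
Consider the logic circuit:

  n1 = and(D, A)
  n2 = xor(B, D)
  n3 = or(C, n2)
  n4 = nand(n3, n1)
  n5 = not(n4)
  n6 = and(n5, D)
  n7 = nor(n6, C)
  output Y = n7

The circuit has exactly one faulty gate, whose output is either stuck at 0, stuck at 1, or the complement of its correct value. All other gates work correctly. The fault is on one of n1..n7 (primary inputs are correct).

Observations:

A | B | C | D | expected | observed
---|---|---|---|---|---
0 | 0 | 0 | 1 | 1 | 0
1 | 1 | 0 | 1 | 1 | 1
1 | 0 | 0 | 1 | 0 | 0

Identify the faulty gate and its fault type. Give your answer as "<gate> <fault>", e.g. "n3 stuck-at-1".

n1 stuck-at-1

Fault-free values for test 1 (A=0, B=0, C=0, D=1): n1=0, n2=1, n3=1, n4=1, n5=0, n6=0, n7=1, giving Y=1. Observed 0.
Test 1: faults giving observed 0 are {n1 stuck-at-1, n1 inverted output, n4 stuck-at-0, n4 inverted output, n5 stuck-at-1, n5 inverted output, n6 stuck-at-1, n6 inverted output, n7 stuck-at-0, n7 inverted output}.
Test 2 (A=1, B=1, C=0, D=1): fault-free n1=1, n2=0, n3=0, n4=1, n5=0, n6=0, n7=1 → 1; observed 1. Eliminates n4 stuck-at-0, n4 inverted output, n5 stuck-at-1, n5 inverted output, n6 stuck-at-1, n6 inverted output, n7 stuck-at-0, n7 inverted output.
Test 3 (A=1, B=0, C=0, D=1): fault-free n1=1, n2=1, n3=1, n4=0, n5=1, n6=1, n7=0 → 0; observed 0. Eliminates n1 inverted output.
Only n1 stuck-at-1 is consistent with every test.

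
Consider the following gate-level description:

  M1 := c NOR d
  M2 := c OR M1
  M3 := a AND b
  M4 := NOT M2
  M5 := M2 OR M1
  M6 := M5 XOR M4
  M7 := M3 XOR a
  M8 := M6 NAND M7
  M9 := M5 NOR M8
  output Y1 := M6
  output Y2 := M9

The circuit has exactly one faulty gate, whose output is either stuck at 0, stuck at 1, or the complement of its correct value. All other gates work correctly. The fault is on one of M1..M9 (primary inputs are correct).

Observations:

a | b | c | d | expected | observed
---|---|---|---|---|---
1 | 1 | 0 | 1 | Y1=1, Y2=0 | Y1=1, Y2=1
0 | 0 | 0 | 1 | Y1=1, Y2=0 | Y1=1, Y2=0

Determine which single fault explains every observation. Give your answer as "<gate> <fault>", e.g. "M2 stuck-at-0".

M3 stuck-at-0

Fault-free values for test 1 (a=1, b=1, c=0, d=1): M1=0, M2=0, M3=1, M4=1, M5=0, M6=1, M7=0, M8=1, M9=0, giving Y1=1, Y2=0. Observed Y1=1, Y2=1.
Test 1: faults giving observed Y1=1, Y2=1 are {M3 stuck-at-0, M3 inverted output, M7 stuck-at-1, M7 inverted output, M8 stuck-at-0, M8 inverted output, M9 stuck-at-1, M9 inverted output}.
Test 2 (a=0, b=0, c=0, d=1): fault-free M1=0, M2=0, M3=0, M4=1, M5=0, M6=1, M7=0, M8=1, M9=0 → Y1=1, Y2=0; observed Y1=1, Y2=0. Eliminates M3 inverted output, M7 stuck-at-1, M7 inverted output, M8 stuck-at-0, M8 inverted output, M9 stuck-at-1, M9 inverted output.
Only M3 stuck-at-0 is consistent with every test.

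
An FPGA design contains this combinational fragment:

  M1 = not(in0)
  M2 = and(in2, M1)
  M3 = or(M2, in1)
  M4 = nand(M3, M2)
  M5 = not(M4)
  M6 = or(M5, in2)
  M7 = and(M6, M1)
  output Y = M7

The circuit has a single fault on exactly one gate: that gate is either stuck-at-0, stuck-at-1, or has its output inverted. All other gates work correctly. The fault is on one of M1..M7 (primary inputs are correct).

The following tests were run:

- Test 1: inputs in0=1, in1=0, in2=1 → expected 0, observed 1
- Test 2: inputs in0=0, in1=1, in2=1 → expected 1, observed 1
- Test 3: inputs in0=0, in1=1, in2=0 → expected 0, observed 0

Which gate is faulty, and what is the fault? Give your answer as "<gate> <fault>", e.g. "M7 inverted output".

M1 stuck-at-1

Fault-free values for test 1 (in0=1, in1=0, in2=1): M1=0, M2=0, M3=0, M4=1, M5=0, M6=1, M7=0, giving Y=0. Observed 1.
Test 1: faults giving observed 1 are {M1 stuck-at-1, M1 inverted output, M7 stuck-at-1, M7 inverted output}.
Test 2 (in0=0, in1=1, in2=1): fault-free M1=1, M2=1, M3=1, M4=0, M5=1, M6=1, M7=1 → 1; observed 1. Eliminates M1 inverted output, M7 inverted output.
Test 3 (in0=0, in1=1, in2=0): fault-free M1=1, M2=0, M3=1, M4=1, M5=0, M6=0, M7=0 → 0; observed 0. Eliminates M7 stuck-at-1.
Only M1 stuck-at-1 is consistent with every test.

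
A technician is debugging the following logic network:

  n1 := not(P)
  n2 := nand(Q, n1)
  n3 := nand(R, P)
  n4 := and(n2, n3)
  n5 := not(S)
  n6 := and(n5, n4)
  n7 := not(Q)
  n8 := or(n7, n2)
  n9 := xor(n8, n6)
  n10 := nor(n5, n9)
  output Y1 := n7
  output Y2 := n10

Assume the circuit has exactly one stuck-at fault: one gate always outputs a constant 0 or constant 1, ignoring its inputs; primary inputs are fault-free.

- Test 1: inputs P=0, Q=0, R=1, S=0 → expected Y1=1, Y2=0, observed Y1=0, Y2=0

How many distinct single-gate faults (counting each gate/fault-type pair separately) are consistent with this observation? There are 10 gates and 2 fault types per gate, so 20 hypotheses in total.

Fault-free: n1=1, n2=1, n3=1, n4=1, n5=1, n6=1, n7=1, n8=1, n9=0, n10=0 → Y1=1, Y2=0. Observed Y1=0, Y2=0.
  n1: none of the 2 fault types match ✗
  n2: none of the 2 fault types match ✗
  n3: none of the 2 fault types match ✗
  n4: none of the 2 fault types match ✗
  n5: none of the 2 fault types match ✗
  n6: none of the 2 fault types match ✗
  n7: stuck-at-0 ✓; others ✗
  n8: none of the 2 fault types match ✗
  n9: none of the 2 fault types match ✗
  n10: none of the 2 fault types match ✗
Consistent faults: {n7 stuck-at-0} — 1 in all.

1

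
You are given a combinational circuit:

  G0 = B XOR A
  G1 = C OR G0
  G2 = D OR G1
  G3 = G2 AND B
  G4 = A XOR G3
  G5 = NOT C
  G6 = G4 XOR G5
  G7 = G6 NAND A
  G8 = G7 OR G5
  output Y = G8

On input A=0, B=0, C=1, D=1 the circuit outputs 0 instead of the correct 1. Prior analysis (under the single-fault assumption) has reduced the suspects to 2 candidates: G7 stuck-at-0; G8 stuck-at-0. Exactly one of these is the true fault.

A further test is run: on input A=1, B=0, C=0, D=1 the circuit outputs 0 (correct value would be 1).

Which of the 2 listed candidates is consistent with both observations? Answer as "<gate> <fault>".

G8 stuck-at-0

Evaluate each candidate on input A=1, B=0, C=0, D=1:
  G7 stuck-at-0: G0=1, G1=1, G2=1, G3=0, G4=1, G5=1, G6=0, G7=0 [stuck-at-0], G8=1 → 1 — eliminated
  G8 stuck-at-0: G0=1, G1=1, G2=1, G3=0, G4=1, G5=1, G6=0, G7=1, G8=0 [stuck-at-0] → 0 — matches
Only G8 stuck-at-0 reproduces the observed 0.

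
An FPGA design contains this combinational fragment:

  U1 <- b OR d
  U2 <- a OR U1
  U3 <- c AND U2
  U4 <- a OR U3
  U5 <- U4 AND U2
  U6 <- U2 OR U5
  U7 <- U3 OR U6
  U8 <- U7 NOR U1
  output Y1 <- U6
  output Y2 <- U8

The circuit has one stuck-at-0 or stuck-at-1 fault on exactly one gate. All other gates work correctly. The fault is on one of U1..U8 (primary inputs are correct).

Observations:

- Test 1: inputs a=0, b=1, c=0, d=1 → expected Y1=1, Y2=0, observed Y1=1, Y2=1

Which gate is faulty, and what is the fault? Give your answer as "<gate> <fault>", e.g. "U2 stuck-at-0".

Fault-free values for test 1 (a=0, b=1, c=0, d=1): U1=1, U2=1, U3=0, U4=0, U5=0, U6=1, U7=1, U8=0, giving Y1=1, Y2=0. Observed Y1=1, Y2=1.
Test 1: faults giving observed Y1=1, Y2=1 are {U8 stuck-at-1}.
Only U8 stuck-at-1 is consistent with every test.

U8 stuck-at-1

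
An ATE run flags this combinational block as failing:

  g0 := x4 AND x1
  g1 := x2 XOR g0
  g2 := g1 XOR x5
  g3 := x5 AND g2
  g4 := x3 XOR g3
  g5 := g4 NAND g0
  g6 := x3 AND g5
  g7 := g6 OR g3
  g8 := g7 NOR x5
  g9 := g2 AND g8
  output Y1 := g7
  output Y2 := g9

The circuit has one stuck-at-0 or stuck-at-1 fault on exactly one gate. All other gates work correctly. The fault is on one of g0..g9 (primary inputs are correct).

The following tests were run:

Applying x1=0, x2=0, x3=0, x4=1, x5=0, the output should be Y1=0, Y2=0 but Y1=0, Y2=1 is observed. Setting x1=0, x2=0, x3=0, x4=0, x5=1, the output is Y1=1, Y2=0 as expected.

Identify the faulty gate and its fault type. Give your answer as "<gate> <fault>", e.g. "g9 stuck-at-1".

g2 stuck-at-1

Fault-free values for test 1 (x1=0, x2=0, x3=0, x4=1, x5=0): g0=0, g1=0, g2=0, g3=0, g4=0, g5=1, g6=0, g7=0, g8=1, g9=0, giving Y1=0, Y2=0. Observed Y1=0, Y2=1.
Test 1: faults giving observed Y1=0, Y2=1 are {g0 stuck-at-1, g1 stuck-at-1, g2 stuck-at-1, g9 stuck-at-1}.
Test 2 (x1=0, x2=0, x3=0, x4=0, x5=1): fault-free g0=0, g1=0, g2=1, g3=1, g4=1, g5=1, g6=0, g7=1, g8=0, g9=0 → Y1=1, Y2=0; observed Y1=1, Y2=0. Eliminates g0 stuck-at-1, g1 stuck-at-1, g9 stuck-at-1.
Only g2 stuck-at-1 is consistent with every test.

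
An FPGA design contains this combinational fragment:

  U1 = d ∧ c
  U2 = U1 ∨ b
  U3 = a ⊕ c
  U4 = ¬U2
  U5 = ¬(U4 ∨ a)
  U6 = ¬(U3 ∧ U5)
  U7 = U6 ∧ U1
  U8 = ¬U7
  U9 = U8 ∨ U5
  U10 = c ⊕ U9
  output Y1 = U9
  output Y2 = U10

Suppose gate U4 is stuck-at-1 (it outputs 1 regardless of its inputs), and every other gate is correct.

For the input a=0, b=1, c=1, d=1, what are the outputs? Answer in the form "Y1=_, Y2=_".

Y1=0, Y2=1

Propagate with U4 forced: U1=1, U2=1, U3=1, U4=1 [stuck-at-1], U5=0, U6=1, U7=1, U8=0, U9=0, U10=1.
So the outputs are Y1=0, Y2=1. (Without the fault they would be Y1=1, Y2=0.)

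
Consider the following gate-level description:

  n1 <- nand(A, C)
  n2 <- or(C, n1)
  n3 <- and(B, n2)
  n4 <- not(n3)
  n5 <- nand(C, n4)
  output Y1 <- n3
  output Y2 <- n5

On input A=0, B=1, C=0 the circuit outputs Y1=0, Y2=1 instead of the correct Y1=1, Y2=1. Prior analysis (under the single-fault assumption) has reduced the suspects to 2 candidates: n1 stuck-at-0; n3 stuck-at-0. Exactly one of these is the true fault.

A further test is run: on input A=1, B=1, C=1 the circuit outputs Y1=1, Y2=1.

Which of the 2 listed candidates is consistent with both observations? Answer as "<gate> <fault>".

Evaluate each candidate on input A=1, B=1, C=1:
  n1 stuck-at-0: n1=0 [stuck-at-0], n2=1, n3=1, n4=0, n5=1 → Y1=1, Y2=1 — matches
  n3 stuck-at-0: n1=0, n2=1, n3=0 [stuck-at-0], n4=1, n5=0 → Y1=0, Y2=0 — eliminated
Only n1 stuck-at-0 reproduces the observed Y1=1, Y2=1.

n1 stuck-at-0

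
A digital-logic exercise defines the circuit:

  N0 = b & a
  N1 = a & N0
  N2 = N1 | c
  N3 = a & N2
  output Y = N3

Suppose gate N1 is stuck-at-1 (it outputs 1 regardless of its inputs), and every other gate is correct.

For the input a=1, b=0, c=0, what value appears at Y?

Propagate with N1 forced: N0=0, N1=1 [stuck-at-1], N2=1, N3=1.
So Y = 1. (Without the fault it would be 0.)

1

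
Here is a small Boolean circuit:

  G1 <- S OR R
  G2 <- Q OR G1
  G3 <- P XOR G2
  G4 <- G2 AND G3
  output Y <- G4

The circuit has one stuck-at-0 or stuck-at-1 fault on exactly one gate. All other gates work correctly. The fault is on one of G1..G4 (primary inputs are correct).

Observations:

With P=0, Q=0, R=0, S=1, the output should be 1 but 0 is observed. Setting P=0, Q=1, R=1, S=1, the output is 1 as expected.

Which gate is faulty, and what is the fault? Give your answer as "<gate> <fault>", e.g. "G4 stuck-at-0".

G1 stuck-at-0

Fault-free values for test 1 (P=0, Q=0, R=0, S=1): G1=1, G2=1, G3=1, G4=1, giving Y=1. Observed 0.
Test 1: faults giving observed 0 are {G1 stuck-at-0, G2 stuck-at-0, G3 stuck-at-0, G4 stuck-at-0}.
Test 2 (P=0, Q=1, R=1, S=1): fault-free G1=1, G2=1, G3=1, G4=1 → 1; observed 1. Eliminates G2 stuck-at-0, G3 stuck-at-0, G4 stuck-at-0.
Only G1 stuck-at-0 is consistent with every test.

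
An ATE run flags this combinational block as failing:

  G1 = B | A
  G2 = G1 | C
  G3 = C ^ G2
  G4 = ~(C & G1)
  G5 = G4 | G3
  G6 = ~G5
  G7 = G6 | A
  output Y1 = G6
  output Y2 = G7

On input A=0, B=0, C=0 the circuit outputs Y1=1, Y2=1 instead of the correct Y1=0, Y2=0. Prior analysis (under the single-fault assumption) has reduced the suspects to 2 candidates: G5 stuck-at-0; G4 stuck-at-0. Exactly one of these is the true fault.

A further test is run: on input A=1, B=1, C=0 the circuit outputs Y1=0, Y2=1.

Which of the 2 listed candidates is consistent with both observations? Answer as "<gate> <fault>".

G4 stuck-at-0

Evaluate each candidate on input A=1, B=1, C=0:
  G5 stuck-at-0: G1=1, G2=1, G3=1, G4=1, G5=0 [stuck-at-0], G6=1, G7=1 → Y1=1, Y2=1 — eliminated
  G4 stuck-at-0: G1=1, G2=1, G3=1, G4=0 [stuck-at-0], G5=1, G6=0, G7=1 → Y1=0, Y2=1 — matches
Only G4 stuck-at-0 reproduces the observed Y1=0, Y2=1.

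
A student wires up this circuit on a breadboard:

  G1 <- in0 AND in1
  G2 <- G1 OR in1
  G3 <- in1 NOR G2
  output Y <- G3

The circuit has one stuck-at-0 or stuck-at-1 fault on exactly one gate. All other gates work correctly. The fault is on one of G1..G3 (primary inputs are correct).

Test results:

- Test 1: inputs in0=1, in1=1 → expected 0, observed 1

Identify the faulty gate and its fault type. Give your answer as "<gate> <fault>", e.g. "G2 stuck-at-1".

G3 stuck-at-1

Fault-free values for test 1 (in0=1, in1=1): G1=1, G2=1, G3=0, giving Y=0. Observed 1.
Test 1: faults giving observed 1 are {G3 stuck-at-1}.
Only G3 stuck-at-1 is consistent with every test.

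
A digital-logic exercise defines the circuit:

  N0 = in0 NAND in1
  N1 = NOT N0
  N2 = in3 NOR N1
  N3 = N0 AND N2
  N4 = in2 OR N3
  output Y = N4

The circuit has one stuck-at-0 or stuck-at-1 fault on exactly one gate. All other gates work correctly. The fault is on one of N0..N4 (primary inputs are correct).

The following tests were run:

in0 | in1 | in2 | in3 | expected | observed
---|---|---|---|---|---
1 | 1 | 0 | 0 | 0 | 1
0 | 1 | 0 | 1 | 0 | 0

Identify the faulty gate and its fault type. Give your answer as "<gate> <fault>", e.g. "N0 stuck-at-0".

Fault-free values for test 1 (in0=1, in1=1, in2=0, in3=0): N0=0, N1=1, N2=0, N3=0, N4=0, giving Y=0. Observed 1.
Test 1: faults giving observed 1 are {N0 stuck-at-1, N3 stuck-at-1, N4 stuck-at-1}.
Test 2 (in0=0, in1=1, in2=0, in3=1): fault-free N0=1, N1=0, N2=0, N3=0, N4=0 → 0; observed 0. Eliminates N3 stuck-at-1, N4 stuck-at-1.
Only N0 stuck-at-1 is consistent with every test.

N0 stuck-at-1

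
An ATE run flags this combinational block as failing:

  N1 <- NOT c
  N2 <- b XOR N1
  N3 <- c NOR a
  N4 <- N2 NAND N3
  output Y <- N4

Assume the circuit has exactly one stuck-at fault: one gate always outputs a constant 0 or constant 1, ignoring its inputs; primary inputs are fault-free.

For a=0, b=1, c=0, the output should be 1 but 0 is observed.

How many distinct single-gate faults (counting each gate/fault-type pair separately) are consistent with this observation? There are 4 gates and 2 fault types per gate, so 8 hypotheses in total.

Fault-free: N1=1, N2=0, N3=1, N4=1 → 1. Observed 0.
  N1 stuck-at-0: output 0 ✓
  N1 stuck-at-1: output 1 ✗
  N2 stuck-at-0: output 1 ✗
  N2 stuck-at-1: output 0 ✓
  N3 stuck-at-0: output 1 ✗
  N3 stuck-at-1: output 1 ✗
  N4 stuck-at-0: output 0 ✓
  N4 stuck-at-1: output 1 ✗
Consistent faults: {N1 stuck-at-0, N2 stuck-at-1, N4 stuck-at-0} — 3 in all.

3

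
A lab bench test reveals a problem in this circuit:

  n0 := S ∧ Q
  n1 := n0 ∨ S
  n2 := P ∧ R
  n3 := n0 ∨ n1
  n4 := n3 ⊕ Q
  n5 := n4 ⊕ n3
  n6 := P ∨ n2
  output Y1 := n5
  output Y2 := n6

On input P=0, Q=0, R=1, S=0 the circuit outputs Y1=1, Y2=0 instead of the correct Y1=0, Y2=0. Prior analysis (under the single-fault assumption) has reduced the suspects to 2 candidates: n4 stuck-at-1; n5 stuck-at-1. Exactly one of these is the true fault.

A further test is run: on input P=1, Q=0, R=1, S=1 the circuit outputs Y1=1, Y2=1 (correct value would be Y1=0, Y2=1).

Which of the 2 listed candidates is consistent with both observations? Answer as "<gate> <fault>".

n5 stuck-at-1

Evaluate each candidate on input P=1, Q=0, R=1, S=1:
  n4 stuck-at-1: n0=0, n1=1, n2=1, n3=1, n4=1 [stuck-at-1], n5=0, n6=1 → Y1=0, Y2=1 — eliminated
  n5 stuck-at-1: n0=0, n1=1, n2=1, n3=1, n4=1, n5=1 [stuck-at-1], n6=1 → Y1=1, Y2=1 — matches
Only n5 stuck-at-1 reproduces the observed Y1=1, Y2=1.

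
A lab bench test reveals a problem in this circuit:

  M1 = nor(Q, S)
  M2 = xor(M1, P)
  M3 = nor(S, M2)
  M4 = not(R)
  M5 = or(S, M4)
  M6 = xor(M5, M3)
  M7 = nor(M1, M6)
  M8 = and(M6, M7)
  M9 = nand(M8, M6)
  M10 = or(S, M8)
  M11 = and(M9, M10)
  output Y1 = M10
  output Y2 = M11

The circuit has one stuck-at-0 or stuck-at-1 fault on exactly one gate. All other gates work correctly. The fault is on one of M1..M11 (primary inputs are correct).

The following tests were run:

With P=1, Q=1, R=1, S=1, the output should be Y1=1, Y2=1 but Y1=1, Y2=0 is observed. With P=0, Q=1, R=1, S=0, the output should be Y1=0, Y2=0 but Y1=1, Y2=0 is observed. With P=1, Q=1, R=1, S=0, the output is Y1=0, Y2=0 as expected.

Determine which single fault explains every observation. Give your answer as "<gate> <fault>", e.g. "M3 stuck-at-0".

M7 stuck-at-1

Fault-free values for test 1 (P=1, Q=1, R=1, S=1): M1=0, M2=1, M3=0, M4=0, M5=1, M6=1, M7=0, M8=0, M9=1, M10=1, M11=1, giving Y1=1, Y2=1. Observed Y1=1, Y2=0.
Test 1: faults giving observed Y1=1, Y2=0 are {M7 stuck-at-1, M8 stuck-at-1, M9 stuck-at-0, M11 stuck-at-0}.
Test 2 (P=0, Q=1, R=1, S=0): fault-free M1=0, M2=0, M3=1, M4=0, M5=0, M6=1, M7=0, M8=0, M9=1, M10=0, M11=0 → Y1=0, Y2=0; observed Y1=1, Y2=0. Eliminates M9 stuck-at-0, M11 stuck-at-0.
Test 3 (P=1, Q=1, R=1, S=0): fault-free M1=0, M2=1, M3=0, M4=0, M5=0, M6=0, M7=1, M8=0, M9=1, M10=0, M11=0 → Y1=0, Y2=0; observed Y1=0, Y2=0. Eliminates M8 stuck-at-1.
Only M7 stuck-at-1 is consistent with every test.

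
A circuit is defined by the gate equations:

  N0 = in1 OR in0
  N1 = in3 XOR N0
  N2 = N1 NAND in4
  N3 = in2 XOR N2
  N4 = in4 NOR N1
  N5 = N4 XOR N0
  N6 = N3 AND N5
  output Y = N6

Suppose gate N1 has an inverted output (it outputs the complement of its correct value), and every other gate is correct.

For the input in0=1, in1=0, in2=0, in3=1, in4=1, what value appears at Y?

0

Propagate with N1 forced: N0=1, N1=1 [inverted output], N2=0, N3=0, N4=0, N5=1, N6=0.
So Y = 0. (Without the fault it would be 1.)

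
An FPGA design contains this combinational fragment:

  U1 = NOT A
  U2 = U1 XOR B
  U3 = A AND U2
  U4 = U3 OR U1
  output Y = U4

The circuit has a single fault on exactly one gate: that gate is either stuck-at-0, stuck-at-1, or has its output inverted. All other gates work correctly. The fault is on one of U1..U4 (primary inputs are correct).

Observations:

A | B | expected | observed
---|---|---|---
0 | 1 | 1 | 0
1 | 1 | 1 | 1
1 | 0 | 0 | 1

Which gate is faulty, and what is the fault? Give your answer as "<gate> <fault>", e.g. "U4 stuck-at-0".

Fault-free values for test 1 (A=0, B=1): U1=1, U2=0, U3=0, U4=1, giving Y=1. Observed 0.
Test 1: faults giving observed 0 are {U1 stuck-at-0, U1 inverted output, U4 stuck-at-0, U4 inverted output}.
Test 2 (A=1, B=1): fault-free U1=0, U2=1, U3=1, U4=1 → 1; observed 1. Eliminates U4 stuck-at-0, U4 inverted output.
Test 3 (A=1, B=0): fault-free U1=0, U2=0, U3=0, U4=0 → 0; observed 1. Eliminates U1 stuck-at-0.
Only U1 inverted output is consistent with every test.

U1 inverted output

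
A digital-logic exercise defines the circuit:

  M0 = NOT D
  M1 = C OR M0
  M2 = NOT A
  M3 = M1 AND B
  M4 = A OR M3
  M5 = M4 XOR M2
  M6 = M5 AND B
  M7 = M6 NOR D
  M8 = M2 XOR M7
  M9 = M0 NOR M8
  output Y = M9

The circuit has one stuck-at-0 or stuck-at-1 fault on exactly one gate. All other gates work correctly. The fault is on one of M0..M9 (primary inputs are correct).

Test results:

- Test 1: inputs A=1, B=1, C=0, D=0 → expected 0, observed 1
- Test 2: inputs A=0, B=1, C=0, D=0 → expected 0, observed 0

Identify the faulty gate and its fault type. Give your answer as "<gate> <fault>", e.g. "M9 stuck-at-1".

M0 stuck-at-0

Fault-free values for test 1 (A=1, B=1, C=0, D=0): M0=1, M1=1, M2=0, M3=1, M4=1, M5=1, M6=1, M7=0, M8=0, M9=0, giving Y=0. Observed 1.
Test 1: faults giving observed 1 are {M0 stuck-at-0, M9 stuck-at-1}.
Test 2 (A=0, B=1, C=0, D=0): fault-free M0=1, M1=1, M2=1, M3=1, M4=1, M5=0, M6=0, M7=1, M8=0, M9=0 → 0; observed 0. Eliminates M9 stuck-at-1.
Only M0 stuck-at-0 is consistent with every test.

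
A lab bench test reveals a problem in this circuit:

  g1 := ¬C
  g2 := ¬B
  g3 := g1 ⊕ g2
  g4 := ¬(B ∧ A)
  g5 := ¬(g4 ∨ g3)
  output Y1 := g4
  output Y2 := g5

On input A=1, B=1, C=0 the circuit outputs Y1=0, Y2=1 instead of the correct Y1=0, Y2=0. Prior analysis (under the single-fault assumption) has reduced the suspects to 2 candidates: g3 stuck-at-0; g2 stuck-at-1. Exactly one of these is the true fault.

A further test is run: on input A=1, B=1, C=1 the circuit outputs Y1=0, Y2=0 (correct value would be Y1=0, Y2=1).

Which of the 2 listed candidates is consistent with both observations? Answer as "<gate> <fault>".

g2 stuck-at-1

Evaluate each candidate on input A=1, B=1, C=1:
  g3 stuck-at-0: g1=0, g2=0, g3=0 [stuck-at-0], g4=0, g5=1 → Y1=0, Y2=1 — eliminated
  g2 stuck-at-1: g1=0, g2=1 [stuck-at-1], g3=1, g4=0, g5=0 → Y1=0, Y2=0 — matches
Only g2 stuck-at-1 reproduces the observed Y1=0, Y2=0.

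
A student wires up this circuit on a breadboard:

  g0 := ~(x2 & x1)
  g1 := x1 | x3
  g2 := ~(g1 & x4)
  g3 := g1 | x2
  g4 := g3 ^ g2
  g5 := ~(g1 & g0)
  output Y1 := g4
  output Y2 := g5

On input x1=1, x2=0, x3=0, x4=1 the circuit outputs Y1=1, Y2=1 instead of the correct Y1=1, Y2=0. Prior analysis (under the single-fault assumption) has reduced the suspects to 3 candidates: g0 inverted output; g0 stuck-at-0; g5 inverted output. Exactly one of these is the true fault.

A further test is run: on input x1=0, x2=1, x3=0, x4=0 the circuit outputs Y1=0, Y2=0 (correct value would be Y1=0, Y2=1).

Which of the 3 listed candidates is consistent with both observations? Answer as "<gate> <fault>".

g5 inverted output

Evaluate each candidate on input x1=0, x2=1, x3=0, x4=0:
  g0 inverted output: g0=0 [inverted output], g1=0, g2=1, g3=1, g4=0, g5=1 → Y1=0, Y2=1 — eliminated
  g0 stuck-at-0: g0=0 [stuck-at-0], g1=0, g2=1, g3=1, g4=0, g5=1 → Y1=0, Y2=1 — eliminated
  g5 inverted output: g0=1, g1=0, g2=1, g3=1, g4=0, g5=0 [inverted output] → Y1=0, Y2=0 — matches
Only g5 inverted output reproduces the observed Y1=0, Y2=0.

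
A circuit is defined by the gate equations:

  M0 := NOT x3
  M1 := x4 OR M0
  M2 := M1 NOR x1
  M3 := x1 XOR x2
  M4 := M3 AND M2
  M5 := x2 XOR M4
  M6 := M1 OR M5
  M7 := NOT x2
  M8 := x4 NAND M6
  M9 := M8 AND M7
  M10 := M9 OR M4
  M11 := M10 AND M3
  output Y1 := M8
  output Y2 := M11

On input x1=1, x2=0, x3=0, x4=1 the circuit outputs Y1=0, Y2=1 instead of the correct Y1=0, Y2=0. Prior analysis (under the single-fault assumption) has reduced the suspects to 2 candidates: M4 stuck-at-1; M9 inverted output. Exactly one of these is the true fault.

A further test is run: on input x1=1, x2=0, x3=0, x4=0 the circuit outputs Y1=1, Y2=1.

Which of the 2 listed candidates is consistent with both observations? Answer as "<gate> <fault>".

Evaluate each candidate on input x1=1, x2=0, x3=0, x4=0:
  M4 stuck-at-1: M0=1, M1=1, M2=0, M3=1, M4=1 [stuck-at-1], M5=1, M6=1, M7=1, M8=1, M9=1, M10=1, M11=1 → Y1=1, Y2=1 — matches
  M9 inverted output: M0=1, M1=1, M2=0, M3=1, M4=0, M5=0, M6=1, M7=1, M8=1, M9=0 [inverted output], M10=0, M11=0 → Y1=1, Y2=0 — eliminated
Only M4 stuck-at-1 reproduces the observed Y1=1, Y2=1.

M4 stuck-at-1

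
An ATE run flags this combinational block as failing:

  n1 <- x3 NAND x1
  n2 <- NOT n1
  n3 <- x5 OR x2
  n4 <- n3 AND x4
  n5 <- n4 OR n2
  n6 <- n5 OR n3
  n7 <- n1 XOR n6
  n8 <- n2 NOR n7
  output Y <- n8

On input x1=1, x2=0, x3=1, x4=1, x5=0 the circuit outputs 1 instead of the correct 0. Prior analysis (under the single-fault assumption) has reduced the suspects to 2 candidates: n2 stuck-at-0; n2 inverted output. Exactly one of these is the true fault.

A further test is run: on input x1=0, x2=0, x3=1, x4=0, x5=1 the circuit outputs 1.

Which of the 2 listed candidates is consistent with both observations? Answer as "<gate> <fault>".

Evaluate each candidate on input x1=0, x2=0, x3=1, x4=0, x5=1:
  n2 stuck-at-0: n1=1, n2=0 [stuck-at-0], n3=1, n4=0, n5=0, n6=1, n7=0, n8=1 → 1 — matches
  n2 inverted output: n1=1, n2=1 [inverted output], n3=1, n4=0, n5=1, n6=1, n7=0, n8=0 → 0 — eliminated
Only n2 stuck-at-0 reproduces the observed 1.

n2 stuck-at-0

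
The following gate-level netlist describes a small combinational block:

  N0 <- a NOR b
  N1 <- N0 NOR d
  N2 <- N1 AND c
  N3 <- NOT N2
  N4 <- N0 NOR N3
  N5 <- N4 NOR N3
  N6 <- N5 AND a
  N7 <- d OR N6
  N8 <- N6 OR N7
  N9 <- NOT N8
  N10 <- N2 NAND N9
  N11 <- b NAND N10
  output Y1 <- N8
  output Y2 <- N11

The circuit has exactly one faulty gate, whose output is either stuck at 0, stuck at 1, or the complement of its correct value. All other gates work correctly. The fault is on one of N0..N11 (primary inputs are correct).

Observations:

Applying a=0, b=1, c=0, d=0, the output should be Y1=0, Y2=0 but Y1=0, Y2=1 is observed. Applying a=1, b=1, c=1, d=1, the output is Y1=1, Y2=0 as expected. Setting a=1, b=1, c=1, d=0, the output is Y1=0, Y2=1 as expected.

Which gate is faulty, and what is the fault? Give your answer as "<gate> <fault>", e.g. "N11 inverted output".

N2 stuck-at-1

Fault-free values for test 1 (a=0, b=1, c=0, d=0): N0=0, N1=1, N2=0, N3=1, N4=0, N5=0, N6=0, N7=0, N8=0, N9=1, N10=1, N11=0, giving Y1=0, Y2=0. Observed Y1=0, Y2=1.
Test 1: faults giving observed Y1=0, Y2=1 are {N2 stuck-at-1, N2 inverted output, N10 stuck-at-0, N10 inverted output, N11 stuck-at-1, N11 inverted output}.
Test 2 (a=1, b=1, c=1, d=1): fault-free N0=0, N1=0, N2=0, N3=1, N4=0, N5=0, N6=0, N7=1, N8=1, N9=0, N10=1, N11=0 → Y1=1, Y2=0; observed Y1=1, Y2=0. Eliminates N10 stuck-at-0, N10 inverted output, N11 stuck-at-1, N11 inverted output.
Test 3 (a=1, b=1, c=1, d=0): fault-free N0=0, N1=1, N2=1, N3=0, N4=1, N5=0, N6=0, N7=0, N8=0, N9=1, N10=0, N11=1 → Y1=0, Y2=1; observed Y1=0, Y2=1. Eliminates N2 inverted output.
Only N2 stuck-at-1 is consistent with every test.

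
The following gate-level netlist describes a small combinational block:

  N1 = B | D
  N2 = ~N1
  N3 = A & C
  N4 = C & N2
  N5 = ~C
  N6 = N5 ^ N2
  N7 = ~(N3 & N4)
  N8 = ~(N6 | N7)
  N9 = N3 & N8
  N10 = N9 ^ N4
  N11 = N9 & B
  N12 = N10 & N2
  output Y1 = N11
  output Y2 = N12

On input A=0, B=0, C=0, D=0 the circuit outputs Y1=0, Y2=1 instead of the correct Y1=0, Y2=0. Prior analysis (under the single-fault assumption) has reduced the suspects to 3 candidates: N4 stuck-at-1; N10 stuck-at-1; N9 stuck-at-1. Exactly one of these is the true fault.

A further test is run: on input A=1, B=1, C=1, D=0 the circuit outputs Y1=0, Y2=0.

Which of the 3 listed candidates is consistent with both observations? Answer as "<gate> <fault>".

N10 stuck-at-1

Evaluate each candidate on input A=1, B=1, C=1, D=0:
  N4 stuck-at-1: N1=1, N2=0, N3=1, N4=1 [stuck-at-1], N5=0, N6=0, N7=0, N8=1, N9=1, N10=0, N11=1, N12=0 → Y1=1, Y2=0 — eliminated
  N10 stuck-at-1: N1=1, N2=0, N3=1, N4=0, N5=0, N6=0, N7=1, N8=0, N9=0, N10=1 [stuck-at-1], N11=0, N12=0 → Y1=0, Y2=0 — matches
  N9 stuck-at-1: N1=1, N2=0, N3=1, N4=0, N5=0, N6=0, N7=1, N8=0, N9=1 [stuck-at-1], N10=1, N11=1, N12=0 → Y1=1, Y2=0 — eliminated
Only N10 stuck-at-1 reproduces the observed Y1=0, Y2=0.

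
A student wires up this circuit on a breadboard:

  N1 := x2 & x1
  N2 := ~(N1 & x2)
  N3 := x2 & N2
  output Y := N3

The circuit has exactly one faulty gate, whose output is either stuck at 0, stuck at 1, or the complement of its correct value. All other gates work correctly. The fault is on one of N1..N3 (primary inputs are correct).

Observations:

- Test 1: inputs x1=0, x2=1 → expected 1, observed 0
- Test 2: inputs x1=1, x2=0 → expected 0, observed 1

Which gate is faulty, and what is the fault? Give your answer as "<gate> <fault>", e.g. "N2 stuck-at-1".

Fault-free values for test 1 (x1=0, x2=1): N1=0, N2=1, N3=1, giving Y=1. Observed 0.
Test 1: faults giving observed 0 are {N1 stuck-at-1, N1 inverted output, N2 stuck-at-0, N2 inverted output, N3 stuck-at-0, N3 inverted output}.
Test 2 (x1=1, x2=0): fault-free N1=0, N2=1, N3=0 → 0; observed 1. Eliminates N1 stuck-at-1, N1 inverted output, N2 stuck-at-0, N2 inverted output, N3 stuck-at-0.
Only N3 inverted output is consistent with every test.

N3 inverted output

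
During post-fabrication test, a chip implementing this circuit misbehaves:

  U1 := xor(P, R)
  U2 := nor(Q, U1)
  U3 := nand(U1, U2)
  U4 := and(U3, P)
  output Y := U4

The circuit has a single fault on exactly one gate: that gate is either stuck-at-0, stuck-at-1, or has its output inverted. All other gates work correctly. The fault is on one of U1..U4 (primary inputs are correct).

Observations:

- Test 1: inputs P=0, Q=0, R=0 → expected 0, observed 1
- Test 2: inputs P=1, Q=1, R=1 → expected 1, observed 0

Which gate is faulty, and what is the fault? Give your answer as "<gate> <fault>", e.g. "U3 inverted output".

Fault-free values for test 1 (P=0, Q=0, R=0): U1=0, U2=1, U3=1, U4=0, giving Y=0. Observed 1.
Test 1: faults giving observed 1 are {U4 stuck-at-1, U4 inverted output}.
Test 2 (P=1, Q=1, R=1): fault-free U1=0, U2=0, U3=1, U4=1 → 1; observed 0. Eliminates U4 stuck-at-1.
Only U4 inverted output is consistent with every test.

U4 inverted output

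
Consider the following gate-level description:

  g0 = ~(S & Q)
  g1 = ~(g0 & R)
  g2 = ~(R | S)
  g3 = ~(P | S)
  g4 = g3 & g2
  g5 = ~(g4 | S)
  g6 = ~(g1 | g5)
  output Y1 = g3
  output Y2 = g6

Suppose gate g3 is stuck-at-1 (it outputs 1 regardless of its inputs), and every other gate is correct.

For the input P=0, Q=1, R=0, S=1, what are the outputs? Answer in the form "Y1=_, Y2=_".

Y1=1, Y2=0

Propagate with g3 forced: g0=0, g1=1, g2=0, g3=1 [stuck-at-1], g4=0, g5=0, g6=0.
So the outputs are Y1=1, Y2=0. (Without the fault they would be Y1=0, Y2=0.)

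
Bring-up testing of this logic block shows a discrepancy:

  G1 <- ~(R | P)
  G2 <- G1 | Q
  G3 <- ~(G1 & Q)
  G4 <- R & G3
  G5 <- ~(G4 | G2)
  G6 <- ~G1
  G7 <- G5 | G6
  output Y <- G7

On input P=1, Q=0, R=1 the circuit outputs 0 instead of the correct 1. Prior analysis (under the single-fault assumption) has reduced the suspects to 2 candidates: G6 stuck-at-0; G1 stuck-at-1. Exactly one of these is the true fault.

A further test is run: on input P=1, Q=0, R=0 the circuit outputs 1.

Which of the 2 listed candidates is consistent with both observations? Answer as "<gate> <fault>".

G6 stuck-at-0

Evaluate each candidate on input P=1, Q=0, R=0:
  G6 stuck-at-0: G1=0, G2=0, G3=1, G4=0, G5=1, G6=0 [stuck-at-0], G7=1 → 1 — matches
  G1 stuck-at-1: G1=1 [stuck-at-1], G2=1, G3=1, G4=0, G5=0, G6=0, G7=0 → 0 — eliminated
Only G6 stuck-at-0 reproduces the observed 1.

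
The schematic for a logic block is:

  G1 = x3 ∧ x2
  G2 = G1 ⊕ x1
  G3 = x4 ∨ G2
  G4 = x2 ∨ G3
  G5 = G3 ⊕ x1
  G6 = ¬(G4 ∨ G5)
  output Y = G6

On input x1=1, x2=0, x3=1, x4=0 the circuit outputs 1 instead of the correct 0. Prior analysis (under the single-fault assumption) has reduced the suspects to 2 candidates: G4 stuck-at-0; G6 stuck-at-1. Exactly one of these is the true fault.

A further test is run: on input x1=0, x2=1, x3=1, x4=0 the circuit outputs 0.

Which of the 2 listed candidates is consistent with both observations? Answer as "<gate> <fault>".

Evaluate each candidate on input x1=0, x2=1, x3=1, x4=0:
  G4 stuck-at-0: G1=1, G2=1, G3=1, G4=0 [stuck-at-0], G5=1, G6=0 → 0 — matches
  G6 stuck-at-1: G1=1, G2=1, G3=1, G4=1, G5=1, G6=1 [stuck-at-1] → 1 — eliminated
Only G4 stuck-at-0 reproduces the observed 0.

G4 stuck-at-0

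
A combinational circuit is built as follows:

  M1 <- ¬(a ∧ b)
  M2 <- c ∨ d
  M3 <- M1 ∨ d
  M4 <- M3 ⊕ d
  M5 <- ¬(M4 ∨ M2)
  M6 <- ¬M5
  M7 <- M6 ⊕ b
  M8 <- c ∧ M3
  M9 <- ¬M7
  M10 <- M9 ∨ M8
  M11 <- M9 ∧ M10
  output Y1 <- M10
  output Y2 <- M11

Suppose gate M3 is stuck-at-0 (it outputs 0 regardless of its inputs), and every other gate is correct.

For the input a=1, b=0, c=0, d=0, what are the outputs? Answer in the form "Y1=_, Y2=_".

Y1=1, Y2=1

Propagate with M3 forced: M1=1, M2=0, M3=0 [stuck-at-0], M4=0, M5=1, M6=0, M7=0, M8=0, M9=1, M10=1, M11=1.
So the outputs are Y1=1, Y2=1. (Without the fault they would be Y1=0, Y2=0.)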